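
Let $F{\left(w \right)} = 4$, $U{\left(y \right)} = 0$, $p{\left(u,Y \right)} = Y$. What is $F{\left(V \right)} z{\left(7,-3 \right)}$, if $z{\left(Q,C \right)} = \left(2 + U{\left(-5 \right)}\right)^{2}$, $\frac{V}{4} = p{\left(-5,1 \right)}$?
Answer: $16$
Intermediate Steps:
$V = 4$ ($V = 4 \cdot 1 = 4$)
$z{\left(Q,C \right)} = 4$ ($z{\left(Q,C \right)} = \left(2 + 0\right)^{2} = 2^{2} = 4$)
$F{\left(V \right)} z{\left(7,-3 \right)} = 4 \cdot 4 = 16$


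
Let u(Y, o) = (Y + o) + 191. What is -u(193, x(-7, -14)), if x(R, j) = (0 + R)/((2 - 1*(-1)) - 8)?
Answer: -1927/5 ≈ -385.40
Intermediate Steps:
x(R, j) = -R/5 (x(R, j) = R/((2 + 1) - 8) = R/(3 - 8) = R/(-5) = R*(-⅕) = -R/5)
u(Y, o) = 191 + Y + o
-u(193, x(-7, -14)) = -(191 + 193 - ⅕*(-7)) = -(191 + 193 + 7/5) = -1*1927/5 = -1927/5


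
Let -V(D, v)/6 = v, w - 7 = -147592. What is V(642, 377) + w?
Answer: -149847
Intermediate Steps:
w = -147585 (w = 7 - 147592 = -147585)
V(D, v) = -6*v
V(642, 377) + w = -6*377 - 147585 = -2262 - 147585 = -149847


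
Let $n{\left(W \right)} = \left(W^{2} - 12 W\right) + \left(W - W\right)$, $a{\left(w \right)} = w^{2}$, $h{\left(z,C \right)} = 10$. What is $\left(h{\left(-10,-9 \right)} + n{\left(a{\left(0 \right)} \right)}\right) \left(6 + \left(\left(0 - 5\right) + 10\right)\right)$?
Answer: $110$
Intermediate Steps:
$n{\left(W \right)} = W^{2} - 12 W$ ($n{\left(W \right)} = \left(W^{2} - 12 W\right) + 0 = W^{2} - 12 W$)
$\left(h{\left(-10,-9 \right)} + n{\left(a{\left(0 \right)} \right)}\right) \left(6 + \left(\left(0 - 5\right) + 10\right)\right) = \left(10 + 0^{2} \left(-12 + 0^{2}\right)\right) \left(6 + \left(\left(0 - 5\right) + 10\right)\right) = \left(10 + 0 \left(-12 + 0\right)\right) \left(6 + \left(-5 + 10\right)\right) = \left(10 + 0 \left(-12\right)\right) \left(6 + 5\right) = \left(10 + 0\right) 11 = 10 \cdot 11 = 110$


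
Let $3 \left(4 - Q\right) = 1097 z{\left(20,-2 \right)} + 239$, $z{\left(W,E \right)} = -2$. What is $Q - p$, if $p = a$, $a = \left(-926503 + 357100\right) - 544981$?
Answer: $\frac{3345119}{3} \approx 1.115 \cdot 10^{6}$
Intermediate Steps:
$Q = \frac{1967}{3}$ ($Q = 4 - \frac{1097 \left(-2\right) + 239}{3} = 4 - \frac{-2194 + 239}{3} = 4 - - \frac{1955}{3} = 4 + \frac{1955}{3} = \frac{1967}{3} \approx 655.67$)
$a = -1114384$ ($a = -569403 - 544981 = -1114384$)
$p = -1114384$
$Q - p = \frac{1967}{3} - -1114384 = \frac{1967}{3} + 1114384 = \frac{3345119}{3}$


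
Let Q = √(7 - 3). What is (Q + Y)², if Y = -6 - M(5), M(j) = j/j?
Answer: 25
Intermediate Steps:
M(j) = 1
Q = 2 (Q = √4 = 2)
Y = -7 (Y = -6 - 1*1 = -6 - 1 = -7)
(Q + Y)² = (2 - 7)² = (-5)² = 25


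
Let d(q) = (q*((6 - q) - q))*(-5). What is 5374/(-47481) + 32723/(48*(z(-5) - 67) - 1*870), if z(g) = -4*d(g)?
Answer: -38988277/75304866 ≈ -0.51774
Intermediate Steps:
d(q) = -5*q*(6 - 2*q) (d(q) = (q*(6 - 2*q))*(-5) = -5*q*(6 - 2*q))
z(g) = -40*g*(-3 + g)
5374/(-47481) + 32723/(48*(z(-5) - 67) - 1*870) = 5374/(-47481) + 32723/(48*(40*(-5)*(3 - 1*(-5)) - 67) - 1*870) = 5374*(-1/47481) + 32723/(48*(40*(-5)*(3 + 5) - 67) - 870) = -5374/47481 + 32723/(48*(40*(-5)*8 - 67) - 870) = -5374/47481 + 32723/(48*(-1600 - 67) - 870) = -5374/47481 + 32723/(48*(-1667) - 870) = -5374/47481 + 32723/(-80016 - 870) = -5374/47481 + 32723/(-80886) = -5374/47481 + 32723*(-1/80886) = -5374/47481 - 32723/80886 = -38988277/75304866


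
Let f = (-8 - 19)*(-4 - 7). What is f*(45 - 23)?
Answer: 6534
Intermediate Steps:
f = 297 (f = -27*(-11) = 297)
f*(45 - 23) = 297*(45 - 23) = 297*22 = 6534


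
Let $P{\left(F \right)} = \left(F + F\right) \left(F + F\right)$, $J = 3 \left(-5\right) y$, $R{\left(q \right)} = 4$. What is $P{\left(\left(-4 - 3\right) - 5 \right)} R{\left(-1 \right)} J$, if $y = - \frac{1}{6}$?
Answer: $5760$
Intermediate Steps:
$y = - \frac{1}{6}$ ($y = \left(-1\right) \frac{1}{6} = - \frac{1}{6} \approx -0.16667$)
$J = \frac{5}{2}$ ($J = 3 \left(-5\right) \left(- \frac{1}{6}\right) = \left(-15\right) \left(- \frac{1}{6}\right) = \frac{5}{2} \approx 2.5$)
$P{\left(F \right)} = 4 F^{2}$ ($P{\left(F \right)} = 2 F 2 F = 4 F^{2}$)
$P{\left(\left(-4 - 3\right) - 5 \right)} R{\left(-1 \right)} J = 4 \left(\left(-4 - 3\right) - 5\right)^{2} \cdot 4 \cdot \frac{5}{2} = 4 \left(-7 - 5\right)^{2} \cdot 4 \cdot \frac{5}{2} = 4 \left(-12\right)^{2} \cdot 4 \cdot \frac{5}{2} = 4 \cdot 144 \cdot 4 \cdot \frac{5}{2} = 576 \cdot 4 \cdot \frac{5}{2} = 2304 \cdot \frac{5}{2} = 5760$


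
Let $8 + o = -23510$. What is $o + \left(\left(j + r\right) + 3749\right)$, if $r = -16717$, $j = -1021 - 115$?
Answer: $-37622$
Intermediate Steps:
$j = -1136$ ($j = -1021 - 115 = -1136$)
$o = -23518$ ($o = -8 - 23510 = -23518$)
$o + \left(\left(j + r\right) + 3749\right) = -23518 + \left(\left(-1136 - 16717\right) + 3749\right) = -23518 + \left(-17853 + 3749\right) = -23518 - 14104 = -37622$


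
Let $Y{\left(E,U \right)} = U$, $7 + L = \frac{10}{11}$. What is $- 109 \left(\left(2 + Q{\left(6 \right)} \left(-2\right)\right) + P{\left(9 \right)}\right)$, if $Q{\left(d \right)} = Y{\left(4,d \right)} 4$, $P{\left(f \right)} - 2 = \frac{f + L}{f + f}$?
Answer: $\frac{473060}{99} \approx 4778.4$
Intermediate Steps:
$L = - \frac{67}{11}$ ($L = -7 + \frac{10}{11} = - \frac{67}{11} \approx -6.0909$)
$P{\left(f \right)} = 2 + \frac{- \frac{67}{11} + f}{2 f}$ ($P{\left(f \right)} = 2 + \frac{f - \frac{67}{11}}{f + f} = 2 + \frac{- \frac{67}{11} + f}{2 f}$)
$Q{\left(d \right)} = 4 d$ ($Q{\left(d \right)} = d 4 = 4 d$)
$- 109 \left(\left(2 + Q{\left(6 \right)} \left(-2\right)\right) + P{\left(9 \right)}\right) = - 109 \left(\left(2 + 4 \cdot 6 \left(-2\right)\right) + \frac{-67 + 55 \cdot 9}{22 \cdot 9}\right) = - 109 \left(\left(2 + 24 \left(-2\right)\right) + \frac{1}{22} \cdot \frac{1}{9} \left(-67 + 495\right)\right) = - 109 \left(\left(2 - 48\right) + \frac{1}{22} \cdot \frac{1}{9} \cdot 428\right) = - 109 \left(-46 + \frac{214}{99}\right) = \left(-109\right) \left(- \frac{4340}{99}\right) = \frac{473060}{99}$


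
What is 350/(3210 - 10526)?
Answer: -175/3658 ≈ -0.047840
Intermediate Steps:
350/(3210 - 10526) = 350/(-7316) = 350*(-1/7316) = -175/3658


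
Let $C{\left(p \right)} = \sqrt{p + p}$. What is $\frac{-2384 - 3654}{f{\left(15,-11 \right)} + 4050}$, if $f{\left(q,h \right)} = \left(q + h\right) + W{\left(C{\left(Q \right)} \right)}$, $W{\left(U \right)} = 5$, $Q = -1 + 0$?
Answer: $- \frac{6038}{4059} \approx -1.4876$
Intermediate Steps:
$Q = -1$
$C{\left(p \right)} = \sqrt{2} \sqrt{p}$ ($C{\left(p \right)} = \sqrt{2 p} = \sqrt{2} \sqrt{p}$)
$f{\left(q,h \right)} = 5 + h + q$ ($f{\left(q,h \right)} = \left(q + h\right) + 5 = \left(h + q\right) + 5 = 5 + h + q$)
$\frac{-2384 - 3654}{f{\left(15,-11 \right)} + 4050} = \frac{-2384 - 3654}{\left(5 - 11 + 15\right) + 4050} = - \frac{6038}{9 + 4050} = - \frac{6038}{4059}$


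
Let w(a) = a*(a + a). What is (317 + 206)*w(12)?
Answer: 150624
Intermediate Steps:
w(a) = 2*a² (w(a) = a*(2*a) = 2*a²)
(317 + 206)*w(12) = (317 + 206)*(2*12²) = 523*(2*144) = 523*288 = 150624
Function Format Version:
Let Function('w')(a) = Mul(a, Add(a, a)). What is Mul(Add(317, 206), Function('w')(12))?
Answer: 150624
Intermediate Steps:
Function('w')(a) = Mul(2, Pow(a, 2)) (Function('w')(a) = Mul(a, Mul(2, a)) = Mul(2, Pow(a, 2)))
Mul(Add(317, 206), Function('w')(12)) = Mul(Add(317, 206), Mul(2, Pow(12, 2))) = Mul(523, Mul(2, 144)) = Mul(523, 288) = 150624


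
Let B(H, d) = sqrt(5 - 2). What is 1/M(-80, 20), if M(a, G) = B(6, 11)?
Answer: sqrt(3)/3 ≈ 0.57735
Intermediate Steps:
B(H, d) = sqrt(3)
M(a, G) = sqrt(3)
1/M(-80, 20) = 1/(sqrt(3)) = sqrt(3)/3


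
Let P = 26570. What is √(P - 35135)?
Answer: I*√8565 ≈ 92.547*I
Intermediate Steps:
√(P - 35135) = √(26570 - 35135) = √(-8565) = I*√8565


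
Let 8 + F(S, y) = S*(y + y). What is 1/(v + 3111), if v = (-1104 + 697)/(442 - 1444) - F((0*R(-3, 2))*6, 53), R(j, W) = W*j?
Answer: 1002/3125645 ≈ 0.00032057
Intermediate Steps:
F(S, y) = -8 + 2*S*y (F(S, y) = -8 + S*(y + y) = -8 + S*(2*y) = -8 + 2*S*y)
v = 8423/1002 (v = (-1104 + 697)/(442 - 1444) - (-8 + 2*((0*(2*(-3)))*6)*53) = -407/(-1002) - (-8 + 2*((0*(-6))*6)*53) = -407*(-1/1002) - (-8 + 2*(0*6)*53) = 407/1002 - (-8 + 2*0*53) = 407/1002 - (-8 + 0) = 407/1002 - 1*(-8) = 407/1002 + 8 = 8423/1002 ≈ 8.4062)
1/(v + 3111) = 1/(8423/1002 + 3111) = 1/(3125645/1002) = 1002/3125645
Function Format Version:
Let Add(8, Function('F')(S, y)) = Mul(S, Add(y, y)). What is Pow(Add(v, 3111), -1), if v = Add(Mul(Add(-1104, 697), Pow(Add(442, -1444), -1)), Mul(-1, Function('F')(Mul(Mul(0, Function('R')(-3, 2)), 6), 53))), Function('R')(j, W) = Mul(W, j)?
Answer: Rational(1002, 3125645) ≈ 0.00032057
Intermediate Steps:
Function('F')(S, y) = Add(-8, Mul(2, S, y)) (Function('F')(S, y) = Add(-8, Mul(S, Add(y, y))) = Add(-8, Mul(S, Mul(2, y))) = Add(-8, Mul(2, S, y)))
v = Rational(8423, 1002) (v = Add(Mul(Add(-1104, 697), Pow(Add(442, -1444), -1)), Mul(-1, Add(-8, Mul(2, Mul(Mul(0, Mul(2, -3)), 6), 53)))) = Add(Mul(-407, Pow(-1002, -1)), Mul(-1, Add(-8, Mul(2, Mul(Mul(0, -6), 6), 53)))) = Add(Mul(-407, Rational(-1, 1002)), Mul(-1, Add(-8, Mul(2, Mul(0, 6), 53)))) = Add(Rational(407, 1002), Mul(-1, Add(-8, Mul(2, 0, 53)))) = Add(Rational(407, 1002), Mul(-1, Add(-8, 0))) = Add(Rational(407, 1002), Mul(-1, -8)) = Add(Rational(407, 1002), 8) = Rational(8423, 1002) ≈ 8.4062)
Pow(Add(v, 3111), -1) = Pow(Add(Rational(8423, 1002), 3111), -1) = Pow(Rational(3125645, 1002), -1) = Rational(1002, 3125645)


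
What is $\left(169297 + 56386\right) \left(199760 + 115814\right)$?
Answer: $71219687042$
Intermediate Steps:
$\left(169297 + 56386\right) \left(199760 + 115814\right) = 225683 \cdot 315574 = 71219687042$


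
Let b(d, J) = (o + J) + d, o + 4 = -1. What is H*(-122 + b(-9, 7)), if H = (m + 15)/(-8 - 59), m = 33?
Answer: 6192/67 ≈ 92.418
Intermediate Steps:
o = -5 (o = -4 - 1 = -5)
H = -48/67 (H = (33 + 15)/(-8 - 59) = 48/(-67) = 48*(-1/67) = -48/67 ≈ -0.71642)
b(d, J) = -5 + J + d (b(d, J) = (-5 + J) + d = -5 + J + d)
H*(-122 + b(-9, 7)) = -48*(-122 + (-5 + 7 - 9))/67 = -48*(-122 - 7)/67 = -48/67*(-129) = 6192/67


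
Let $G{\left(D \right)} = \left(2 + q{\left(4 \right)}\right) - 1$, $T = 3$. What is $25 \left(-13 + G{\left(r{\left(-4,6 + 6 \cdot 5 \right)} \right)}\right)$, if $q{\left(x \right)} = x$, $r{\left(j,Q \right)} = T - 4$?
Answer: $-200$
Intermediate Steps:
$r{\left(j,Q \right)} = -1$ ($r{\left(j,Q \right)} = 3 - 4 = -1$)
$G{\left(D \right)} = 5$ ($G{\left(D \right)} = \left(2 + 4\right) - 1 = 6 - 1 = 5$)
$25 \left(-13 + G{\left(r{\left(-4,6 + 6 \cdot 5 \right)} \right)}\right) = 25 \left(-13 + 5\right) = 25 \left(-8\right) = -200$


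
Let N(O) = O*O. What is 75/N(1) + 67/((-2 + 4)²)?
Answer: 367/4 ≈ 91.750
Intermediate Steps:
N(O) = O²
75/N(1) + 67/((-2 + 4)²) = 75/(1²) + 67/((-2 + 4)²) = 75/1 + 67/(2²) = 75*1 + 67/4 = 75 + 67*(¼) = 75 + 67/4 = 367/4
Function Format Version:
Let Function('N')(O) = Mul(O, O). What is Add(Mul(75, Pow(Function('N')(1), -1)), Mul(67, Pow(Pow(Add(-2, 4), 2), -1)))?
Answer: Rational(367, 4) ≈ 91.750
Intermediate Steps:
Function('N')(O) = Pow(O, 2)
Add(Mul(75, Pow(Function('N')(1), -1)), Mul(67, Pow(Pow(Add(-2, 4), 2), -1))) = Add(Mul(75, Pow(Pow(1, 2), -1)), Mul(67, Pow(Pow(Add(-2, 4), 2), -1))) = Add(Mul(75, Pow(1, -1)), Mul(67, Pow(Pow(2, 2), -1))) = Add(Mul(75, 1), Mul(67, Pow(4, -1))) = Add(75, Mul(67, Rational(1, 4))) = Add(75, Rational(67, 4)) = Rational(367, 4)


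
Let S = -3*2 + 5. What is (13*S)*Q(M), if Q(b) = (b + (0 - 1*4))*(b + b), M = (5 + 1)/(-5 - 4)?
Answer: -728/9 ≈ -80.889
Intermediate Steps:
M = -⅔ (M = 6/(-9) = 6*(-⅑) = -⅔ ≈ -0.66667)
Q(b) = 2*b*(-4 + b) (Q(b) = (b + (0 - 4))*(2*b) = (b - 4)*(2*b) = (-4 + b)*(2*b) = 2*b*(-4 + b))
S = -1 (S = -6 + 5 = -1)
(13*S)*Q(M) = (13*(-1))*(2*(-⅔)*(-4 - ⅔)) = -26*(-2)*(-14)/(3*3) = -13*56/9 = -728/9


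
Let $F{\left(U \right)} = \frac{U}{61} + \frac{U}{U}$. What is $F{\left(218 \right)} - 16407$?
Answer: $- \frac{1000548}{61} \approx -16402.0$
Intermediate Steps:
$F{\left(U \right)} = 1 + \frac{U}{61}$ ($F{\left(U \right)} = U \frac{1}{61} + 1 = \frac{U}{61} + 1 = 1 + \frac{U}{61}$)
$F{\left(218 \right)} - 16407 = \left(1 + \frac{1}{61} \cdot 218\right) - 16407 = \left(1 + \frac{218}{61}\right) - 16407 = \frac{279}{61} - 16407 = - \frac{1000548}{61}$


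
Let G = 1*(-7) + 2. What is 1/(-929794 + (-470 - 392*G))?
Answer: -1/928304 ≈ -1.0772e-6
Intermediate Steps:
G = -5 (G = -7 + 2 = -5)
1/(-929794 + (-470 - 392*G)) = 1/(-929794 + (-470 - 392*(-5))) = 1/(-929794 + (-470 + 1960)) = 1/(-929794 + 1490) = 1/(-928304) = -1/928304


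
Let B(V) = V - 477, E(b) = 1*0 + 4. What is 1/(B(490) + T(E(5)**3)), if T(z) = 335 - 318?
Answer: 1/30 ≈ 0.033333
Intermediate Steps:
E(b) = 4 (E(b) = 0 + 4 = 4)
B(V) = -477 + V
T(z) = 17
1/(B(490) + T(E(5)**3)) = 1/((-477 + 490) + 17) = 1/(13 + 17) = 1/30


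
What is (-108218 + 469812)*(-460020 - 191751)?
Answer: -235676482974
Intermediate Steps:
(-108218 + 469812)*(-460020 - 191751) = 361594*(-651771) = -235676482974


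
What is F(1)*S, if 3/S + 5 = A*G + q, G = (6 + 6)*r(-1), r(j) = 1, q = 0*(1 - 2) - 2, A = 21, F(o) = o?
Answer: 3/245 ≈ 0.012245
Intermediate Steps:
q = -2 (q = 0*(-1) - 2 = 0 - 2 = -2)
G = 12 (G = (6 + 6)*1 = 12*1 = 12)
S = 3/245 (S = 3/(-5 + (21*12 - 2)) = 3/(-5 + (252 - 2)) = 3/(-5 + 250) = 3/245 ≈ 0.012245)
F(1)*S = 1*(3/245) = 3/245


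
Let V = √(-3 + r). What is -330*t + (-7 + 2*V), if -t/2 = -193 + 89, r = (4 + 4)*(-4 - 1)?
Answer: -68647 + 2*I*√43 ≈ -68647.0 + 13.115*I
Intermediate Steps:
r = -40 (r = 8*(-5) = -40)
t = 208 (t = -2*(-193 + 89) = -2*(-104) = 208)
V = I*√43 (V = √(-3 - 40) = √(-43) = I*√43 ≈ 6.5574*I)
-330*t + (-7 + 2*V) = -330*208 + (-7 + 2*(I*√43)) = -68640 + (-7 + 2*I*√43) = -68647 + 2*I*√43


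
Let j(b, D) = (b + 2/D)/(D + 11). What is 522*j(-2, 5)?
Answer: -261/5 ≈ -52.200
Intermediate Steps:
j(b, D) = (b + 2/D)/(11 + D)
522*j(-2, 5) = 522*((2 + 5*(-2))/(5*(11 + 5))) = 522*((⅕)*(2 - 10)/16) = 522*((⅕)*(1/16)*(-8)) = 522*(-⅒) = -261/5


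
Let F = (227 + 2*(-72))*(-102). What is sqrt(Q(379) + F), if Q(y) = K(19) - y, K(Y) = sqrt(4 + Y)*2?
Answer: sqrt(-8845 + 2*sqrt(23)) ≈ 93.997*I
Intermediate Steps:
K(Y) = 2*sqrt(4 + Y)
F = -8466 (F = (227 - 144)*(-102) = 83*(-102) = -8466)
Q(y) = -y + 2*sqrt(23) (Q(y) = 2*sqrt(4 + 19) - y = 2*sqrt(23) - y = -y + 2*sqrt(23))
sqrt(Q(379) + F) = sqrt((-1*379 + 2*sqrt(23)) - 8466) = sqrt((-379 + 2*sqrt(23)) - 8466) = sqrt(-8845 + 2*sqrt(23))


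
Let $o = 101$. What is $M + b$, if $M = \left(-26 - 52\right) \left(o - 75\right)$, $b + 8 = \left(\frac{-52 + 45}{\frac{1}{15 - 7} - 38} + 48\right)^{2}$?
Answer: $\frac{26236876}{91809} \approx 285.78$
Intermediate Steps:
$b = \frac{212425528}{91809}$ ($b = -8 + \left(\frac{-52 + 45}{\frac{1}{15 - 7} - 38} + 48\right)^{2} = -8 + \left(- \frac{7}{\frac{1}{15 - 7} - 38} + 48\right)^{2} = -8 + \left(- \frac{7}{\frac{1}{8} - 38} + 48\right)^{2} = -8 + \left(- \frac{7}{- \frac{303}{8}} + 48\right)^{2} = -8 + \left(\left(-7\right) \left(- \frac{8}{303}\right) + 48\right)^{2} = -8 + \left(\frac{56}{303} + 48\right)^{2} = -8 + \left(\frac{14600}{303}\right)^{2} = -8 + \frac{213160000}{91809} = \frac{212425528}{91809} \approx 2313.8$)
$M = -2028$ ($M = \left(-26 - 52\right) \left(101 - 75\right) = \left(-26 - 52\right) 26 = \left(-78\right) 26 = -2028$)
$M + b = -2028 + \frac{212425528}{91809} = \frac{26236876}{91809}$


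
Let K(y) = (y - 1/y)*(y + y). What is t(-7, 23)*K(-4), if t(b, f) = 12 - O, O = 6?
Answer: 180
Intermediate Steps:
t(b, f) = 6 (t(b, f) = 12 - 1*6 = 12 - 6 = 6)
K(y) = 2*y*(y - 1/y) (K(y) = (y - 1/y)*(2*y) = 2*y*(y - 1/y))
t(-7, 23)*K(-4) = 6*(-2 + 2*(-4)**2) = 6*(-2 + 2*16) = 6*(-2 + 32) = 6*30 = 180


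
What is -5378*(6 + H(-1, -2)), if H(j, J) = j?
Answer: -26890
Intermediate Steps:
-5378*(6 + H(-1, -2)) = -5378*(6 - 1) = -5378*5 = -26890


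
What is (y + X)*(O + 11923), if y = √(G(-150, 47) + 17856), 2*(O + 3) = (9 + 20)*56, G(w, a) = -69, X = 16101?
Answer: 204997932 + 980364*√3 ≈ 2.0670e+8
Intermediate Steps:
O = 809 (O = -3 + ((9 + 20)*56)/2 = -3 + (29*56)/2 = -3 + (½)*1624 = -3 + 812 = 809)
y = 77*√3 (y = √(-69 + 17856) = √17787 = 77*√3 ≈ 133.37)
(y + X)*(O + 11923) = (77*√3 + 16101)*(809 + 11923) = (16101 + 77*√3)*12732 = 204997932 + 980364*√3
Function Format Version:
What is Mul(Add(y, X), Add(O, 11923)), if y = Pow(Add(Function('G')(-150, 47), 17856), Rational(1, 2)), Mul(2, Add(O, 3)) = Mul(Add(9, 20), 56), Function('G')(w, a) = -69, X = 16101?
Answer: Add(204997932, Mul(980364, Pow(3, Rational(1, 2)))) ≈ 2.0670e+8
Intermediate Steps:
O = 809 (O = Add(-3, Mul(Rational(1, 2), Mul(Add(9, 20), 56))) = Add(-3, Mul(Rational(1, 2), Mul(29, 56))) = Add(-3, Mul(Rational(1, 2), 1624)) = Add(-3, 812) = 809)
y = Mul(77, Pow(3, Rational(1, 2))) (y = Pow(Add(-69, 17856), Rational(1, 2)) = Pow(17787, Rational(1, 2)) = Mul(77, Pow(3, Rational(1, 2))) ≈ 133.37)
Mul(Add(y, X), Add(O, 11923)) = Mul(Add(Mul(77, Pow(3, Rational(1, 2))), 16101), Add(809, 11923)) = Mul(Add(16101, Mul(77, Pow(3, Rational(1, 2)))), 12732) = Add(204997932, Mul(980364, Pow(3, Rational(1, 2))))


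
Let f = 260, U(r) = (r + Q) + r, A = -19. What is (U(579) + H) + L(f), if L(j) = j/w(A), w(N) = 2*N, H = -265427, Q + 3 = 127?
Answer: -5018885/19 ≈ -2.6415e+5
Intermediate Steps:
Q = 124 (Q = -3 + 127 = 124)
U(r) = 124 + 2*r (U(r) = (r + 124) + r = (124 + r) + r = 124 + 2*r)
L(j) = -j/38 (L(j) = j/((2*(-19))) = j/(-38) = j*(-1/38) = -j/38)
(U(579) + H) + L(f) = ((124 + 2*579) - 265427) - 1/38*260 = ((124 + 1158) - 265427) - 130/19 = (1282 - 265427) - 130/19 = -264145 - 130/19 = -5018885/19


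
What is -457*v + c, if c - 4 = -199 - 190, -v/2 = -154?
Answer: -141141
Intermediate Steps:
v = 308 (v = -2*(-154) = 308)
c = -385 (c = 4 + (-199 - 190) = 4 - 389 = -385)
-457*v + c = -457*308 - 385 = -140756 - 385 = -141141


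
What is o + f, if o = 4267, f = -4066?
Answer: 201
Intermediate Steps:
o + f = 4267 - 4066 = 201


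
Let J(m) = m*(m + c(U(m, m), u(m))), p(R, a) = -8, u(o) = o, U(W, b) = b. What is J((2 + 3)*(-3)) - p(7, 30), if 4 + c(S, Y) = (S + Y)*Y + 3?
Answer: -6502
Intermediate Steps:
c(S, Y) = -1 + Y*(S + Y) (c(S, Y) = -4 + ((S + Y)*Y + 3) = -4 + (Y*(S + Y) + 3) = -4 + (3 + Y*(S + Y)) = -1 + Y*(S + Y))
J(m) = m*(-1 + m + 2*m²) (J(m) = m*(m + (-1 + m² + m*m)) = m*(m + (-1 + m² + m²)) = m*(m + (-1 + 2*m²)) = m*(-1 + m + 2*m²))
J((2 + 3)*(-3)) - p(7, 30) = ((2 + 3)*(-3))*(-1 + (2 + 3)*(-3) + 2*((2 + 3)*(-3))²) - 1*(-8) = (5*(-3))*(-1 + 5*(-3) + 2*(5*(-3))²) + 8 = -15*(-1 - 15 + 2*(-15)²) + 8 = -15*(-1 - 15 + 2*225) + 8 = -15*(-1 - 15 + 450) + 8 = -15*434 + 8 = -6510 + 8 = -6502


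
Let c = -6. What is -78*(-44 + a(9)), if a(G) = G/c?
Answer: 3549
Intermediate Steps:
a(G) = -G/6 (a(G) = G/(-6) = G*(-⅙) = -G/6)
-78*(-44 + a(9)) = -78*(-44 - ⅙*9) = -78*(-44 - 3/2) = -78*(-91/2) = 3549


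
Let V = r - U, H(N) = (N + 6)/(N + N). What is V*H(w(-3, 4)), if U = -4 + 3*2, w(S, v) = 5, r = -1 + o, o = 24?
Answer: 231/10 ≈ 23.100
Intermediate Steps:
r = 23 (r = -1 + 24 = 23)
U = 2 (U = -4 + 6 = 2)
H(N) = (6 + N)/(2*N) (H(N) = (6 + N)/((2*N)) = (6 + N)*(1/(2*N)) = (6 + N)/(2*N))
V = 21 (V = 23 - 1*2 = 23 - 2 = 21)
V*H(w(-3, 4)) = 21*((1/2)*(6 + 5)/5) = 21*((1/2)*(1/5)*11) = 21*(11/10) = 231/10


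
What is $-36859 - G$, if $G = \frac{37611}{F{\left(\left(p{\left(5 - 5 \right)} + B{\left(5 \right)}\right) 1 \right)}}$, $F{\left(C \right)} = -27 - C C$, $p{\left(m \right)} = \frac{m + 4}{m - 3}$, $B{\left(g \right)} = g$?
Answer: $- \frac{1868311}{52} \approx -35929.0$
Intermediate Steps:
$p{\left(m \right)} = \frac{4 + m}{-3 + m}$
$F{\left(C \right)} = -27 - C^{2}$
$G = - \frac{48357}{52}$ ($G = \frac{37611}{-27 - \left(\left(\frac{4 + \left(5 - 5\right)}{-3 + \left(5 - 5\right)} + 5\right) 1\right)^{2}} = \frac{37611}{-27 - \left(\left(\frac{4 + 0}{-3 + 0} + 5\right) 1\right)^{2}} = \frac{37611}{-27 - \left(\left(\frac{1}{-3} \cdot 4 + 5\right) 1\right)^{2}} = \frac{37611}{-27 - \left(\left(\left(- \frac{1}{3}\right) 4 + 5\right) 1\right)^{2}} = \frac{37611}{-27 - \left(\left(- \frac{4}{3} + 5\right) 1\right)^{2}} = \frac{37611}{-27 - \left(\frac{11}{3} \cdot 1\right)^{2}} = \frac{37611}{-27 - \left(\frac{11}{3}\right)^{2}} = \frac{37611}{-27 - \frac{121}{9}} = \frac{37611}{- \frac{364}{9}} = 37611 \left(- \frac{9}{364}\right) = - \frac{48357}{52} \approx -929.94$)
$-36859 - G = -36859 - - \frac{48357}{52} = -36859 + \frac{48357}{52} = - \frac{1868311}{52}$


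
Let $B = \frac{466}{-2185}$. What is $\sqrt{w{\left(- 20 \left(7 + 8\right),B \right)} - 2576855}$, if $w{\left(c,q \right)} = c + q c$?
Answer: $\frac{5 i \sqrt{19685779787}}{437} \approx 1605.3 i$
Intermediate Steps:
$B = - \frac{466}{2185}$ ($B = 466 \left(- \frac{1}{2185}\right) = - \frac{466}{2185} \approx -0.21327$)
$w{\left(c,q \right)} = c + c q$
$\sqrt{w{\left(- 20 \left(7 + 8\right),B \right)} - 2576855} = \sqrt{- 20 \left(7 + 8\right) \left(1 - \frac{466}{2185}\right) - 2576855} = \sqrt{\left(-20\right) 15 \cdot \frac{1719}{2185} - 2576855} = \sqrt{\left(-300\right) \frac{1719}{2185} - 2576855} = \sqrt{- \frac{103140}{437} - 2576855} = \sqrt{- \frac{1126188775}{437}} = \frac{5 i \sqrt{19685779787}}{437}$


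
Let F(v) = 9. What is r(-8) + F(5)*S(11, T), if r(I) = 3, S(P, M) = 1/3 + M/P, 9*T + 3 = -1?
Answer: 62/11 ≈ 5.6364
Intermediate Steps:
T = -4/9 (T = -1/3 + (1/9)*(-1) = -1/3 - 1/9 = -4/9 ≈ -0.44444)
S(P, M) = 1/3 + M/P (S(P, M) = 1*(1/3) + M/P = 1/3 + M/P)
r(-8) + F(5)*S(11, T) = 3 + 9*((-4/9 + (1/3)*11)/11) = 3 + 9*((-4/9 + 11/3)/11) = 3 + 9*((1/11)*(29/9)) = 3 + 9*(29/99) = 3 + 29/11 = 62/11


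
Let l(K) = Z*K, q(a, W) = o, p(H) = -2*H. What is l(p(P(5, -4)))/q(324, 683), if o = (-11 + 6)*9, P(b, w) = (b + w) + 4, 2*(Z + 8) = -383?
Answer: -133/3 ≈ -44.333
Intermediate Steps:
Z = -399/2 (Z = -8 + (½)*(-383) = -8 - 383/2 = -399/2 ≈ -199.50)
P(b, w) = 4 + b + w
o = -45 (o = -5*9 = -45)
q(a, W) = -45
l(K) = -399*K/2
l(p(P(5, -4)))/q(324, 683) = -(-399)*(4 + 5 - 4)/(-45) = -(-399)*5*(-1/45) = -399/2*(-10)*(-1/45) = 1995*(-1/45) = -133/3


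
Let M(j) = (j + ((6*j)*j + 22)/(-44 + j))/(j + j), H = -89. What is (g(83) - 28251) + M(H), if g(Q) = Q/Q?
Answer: -668731115/23674 ≈ -28248.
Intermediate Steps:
g(Q) = 1
M(j) = (j + (22 + 6*j²)/(-44 + j))/(2*j) (M(j) = (j + (6*j² + 22)/(-44 + j))/((2*j)) = (j + (22 + 6*j²)/(-44 + j))*(1/(2*j)) = (j + (22 + 6*j²)/(-44 + j))/(2*j))
(g(83) - 28251) + M(H) = (1 - 28251) + (½)*(22 - 44*(-89) + 7*(-89)²)/(-89*(-44 - 89)) = -28250 + (½)*(-1/89)*(22 + 3916 + 7*7921)/(-133) = -28250 + (½)*(-1/89)*(-1/133)*(22 + 3916 + 55447) = -28250 + (½)*(-1/89)*(-1/133)*59385 = -28250 + 59385/23674 = -668731115/23674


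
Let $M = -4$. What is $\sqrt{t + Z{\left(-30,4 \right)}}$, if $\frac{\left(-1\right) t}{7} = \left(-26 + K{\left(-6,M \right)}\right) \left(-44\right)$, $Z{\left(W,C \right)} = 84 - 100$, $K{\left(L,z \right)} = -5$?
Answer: $2 i \sqrt{2391} \approx 97.796 i$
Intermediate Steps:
$Z{\left(W,C \right)} = -16$ ($Z{\left(W,C \right)} = 84 - 100 = -16$)
$t = -9548$ ($t = - 7 \left(-26 - 5\right) \left(-44\right) = - 7 \left(\left(-31\right) \left(-44\right)\right) = \left(-7\right) 1364 = -9548$)
$\sqrt{t + Z{\left(-30,4 \right)}} = \sqrt{-9548 - 16} = \sqrt{-9564} = 2 i \sqrt{2391}$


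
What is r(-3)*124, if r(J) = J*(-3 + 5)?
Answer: -744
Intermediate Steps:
r(J) = 2*J (r(J) = J*2 = 2*J)
r(-3)*124 = (2*(-3))*124 = -6*124 = -744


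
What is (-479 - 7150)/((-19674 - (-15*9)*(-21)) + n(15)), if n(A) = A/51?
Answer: 129693/382648 ≈ 0.33894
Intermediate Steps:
n(A) = A/51 (n(A) = A*(1/51) = A/51)
(-479 - 7150)/((-19674 - (-15*9)*(-21)) + n(15)) = (-479 - 7150)/((-19674 - (-15*9)*(-21)) + (1/51)*15) = -7629/((-19674 - (-135)*(-21)) + 5/17) = -7629/((-19674 - 1*2835) + 5/17) = -7629/((-19674 - 2835) + 5/17) = -7629/(-22509 + 5/17) = -7629/(-382648/17) = -7629*(-17/382648) = 129693/382648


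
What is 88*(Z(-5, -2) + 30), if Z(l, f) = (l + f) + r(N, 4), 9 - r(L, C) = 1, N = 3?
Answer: 2728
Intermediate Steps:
r(L, C) = 8 (r(L, C) = 9 - 1*1 = 9 - 1 = 8)
Z(l, f) = 8 + f + l (Z(l, f) = (l + f) + 8 = (f + l) + 8 = 8 + f + l)
88*(Z(-5, -2) + 30) = 88*((8 - 2 - 5) + 30) = 88*(1 + 30) = 88*31 = 2728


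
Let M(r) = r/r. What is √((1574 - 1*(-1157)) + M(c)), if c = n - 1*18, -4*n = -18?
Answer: 2*√683 ≈ 52.269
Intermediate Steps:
n = 9/2 (n = -¼*(-18) = 9/2 ≈ 4.5000)
c = -27/2 (c = 9/2 - 1*18 = 9/2 - 18 = -27/2 ≈ -13.500)
M(r) = 1
√((1574 - 1*(-1157)) + M(c)) = √((1574 - 1*(-1157)) + 1) = √((1574 + 1157) + 1) = √(2731 + 1) = √2732 = 2*√683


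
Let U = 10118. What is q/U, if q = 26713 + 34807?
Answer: 30760/5059 ≈ 6.0803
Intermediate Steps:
q = 61520
q/U = 61520/10118 = 61520*(1/10118) = 30760/5059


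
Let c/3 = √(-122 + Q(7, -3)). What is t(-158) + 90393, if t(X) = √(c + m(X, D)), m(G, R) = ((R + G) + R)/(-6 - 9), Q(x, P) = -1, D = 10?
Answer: 90393 + √(230 + 75*I*√123)/5 ≈ 90398.0 + 3.5581*I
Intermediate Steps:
m(G, R) = -2*R/15 - G/15 (m(G, R) = ((G + R) + R)/(-15) = (G + 2*R)*(-1/15) = -2*R/15 - G/15)
c = 3*I*√123 (c = 3*√(-122 - 1) = 3*√(-123) = 3*(I*√123) = 3*I*√123 ≈ 33.272*I)
t(X) = √(-4/3 - X/15 + 3*I*√123) (t(X) = √(3*I*√123 + (-2/15*10 - X/15)) = √(3*I*√123 + (-4/3 - X/15)) = √(-4/3 - X/15 + 3*I*√123))
t(-158) + 90393 = √(-300 - 15*(-158) + 675*I*√123)/15 + 90393 = √(-300 + 2370 + 675*I*√123)/15 + 90393 = √(2070 + 675*I*√123)/15 + 90393 = 90393 + √(2070 + 675*I*√123)/15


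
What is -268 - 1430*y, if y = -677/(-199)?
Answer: -1021442/199 ≈ -5132.9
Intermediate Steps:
y = 677/199 (y = -677*(-1/199) = 677/199 ≈ 3.4020)
-268 - 1430*y = -268 - 1430*677/199 = -268 - 968110/199 = -1021442/199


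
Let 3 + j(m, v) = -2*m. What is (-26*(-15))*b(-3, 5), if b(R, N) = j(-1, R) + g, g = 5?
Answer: 1560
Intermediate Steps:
j(m, v) = -3 - 2*m
b(R, N) = 4 (b(R, N) = (-3 - 2*(-1)) + 5 = (-3 + 2) + 5 = -1 + 5 = 4)
(-26*(-15))*b(-3, 5) = -26*(-15)*4 = 390*4 = 1560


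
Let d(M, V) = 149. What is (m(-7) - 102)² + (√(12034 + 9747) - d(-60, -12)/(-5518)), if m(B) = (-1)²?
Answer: 56289267/5518 + √21781 ≈ 10349.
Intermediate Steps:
m(B) = 1
(m(-7) - 102)² + (√(12034 + 9747) - d(-60, -12)/(-5518)) = (1 - 102)² + (√(12034 + 9747) - 149/(-5518)) = (-101)² + (√21781 - 149*(-1)/5518) = 10201 + (√21781 - 1*(-149/5518)) = 10201 + (√21781 + 149/5518) = 10201 + (149/5518 + √21781) = 56289267/5518 + √21781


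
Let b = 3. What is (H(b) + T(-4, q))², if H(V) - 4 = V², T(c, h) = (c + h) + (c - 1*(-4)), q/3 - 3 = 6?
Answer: 1296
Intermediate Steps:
q = 27 (q = 9 + 3*6 = 9 + 18 = 27)
T(c, h) = 4 + h + 2*c (T(c, h) = (c + h) + (c + 4) = (c + h) + (4 + c) = 4 + h + 2*c)
H(V) = 4 + V²
(H(b) + T(-4, q))² = ((4 + 3²) + (4 + 27 + 2*(-4)))² = ((4 + 9) + (4 + 27 - 8))² = (13 + 23)² = 36² = 1296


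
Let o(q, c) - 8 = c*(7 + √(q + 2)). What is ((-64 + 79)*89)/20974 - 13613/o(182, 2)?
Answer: 785219473/660681 - 13613*√46/63 ≈ -277.02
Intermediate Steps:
o(q, c) = 8 + c*(7 + √(2 + q)) (o(q, c) = 8 + c*(7 + √(q + 2)) = 8 + c*(7 + √(2 + q)))
((-64 + 79)*89)/20974 - 13613/o(182, 2) = ((-64 + 79)*89)/20974 - 13613/(8 + 7*2 + 2*√(2 + 182)) = (15*89)*(1/20974) - 13613/(8 + 14 + 2*√184) = 1335*(1/20974) - 13613/(8 + 14 + 2*(2*√46)) = 1335/20974 - 13613/(8 + 14 + 4*√46) = 1335/20974 - 13613/(22 + 4*√46)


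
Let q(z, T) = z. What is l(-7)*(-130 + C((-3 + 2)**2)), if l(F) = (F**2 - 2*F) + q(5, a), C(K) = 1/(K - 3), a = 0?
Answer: -8874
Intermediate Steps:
C(K) = 1/(-3 + K)
l(F) = 5 + F**2 - 2*F (l(F) = (F**2 - 2*F) + 5 = 5 + F**2 - 2*F)
l(-7)*(-130 + C((-3 + 2)**2)) = (5 + (-7)**2 - 2*(-7))*(-130 + 1/(-3 + (-3 + 2)**2)) = (5 + 49 + 14)*(-130 + 1/(-3 + (-1)**2)) = 68*(-130 + 1/(-3 + 1)) = 68*(-130 + 1/(-2)) = 68*(-130 - 1/2) = 68*(-261/2) = -8874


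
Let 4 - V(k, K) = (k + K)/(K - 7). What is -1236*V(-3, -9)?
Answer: -4017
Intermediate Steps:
V(k, K) = 4 - (K + k)/(-7 + K) (V(k, K) = 4 - (k + K)/(K - 7) = 4 - (K + k)/(-7 + K))
-1236*V(-3, -9) = -1236*(-28 - 1*(-3) + 3*(-9))/(-7 - 9) = -1236*(-28 + 3 - 27)/(-16) = -(-309)*(-52)/4 = -1236*13/4 = -4017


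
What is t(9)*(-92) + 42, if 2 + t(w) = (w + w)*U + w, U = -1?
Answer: 1054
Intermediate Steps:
t(w) = -2 - w (t(w) = -2 + ((w + w)*(-1) + w) = -2 + ((2*w)*(-1) + w) = -2 + (-2*w + w) = -2 - w)
t(9)*(-92) + 42 = (-2 - 1*9)*(-92) + 42 = (-2 - 9)*(-92) + 42 = -11*(-92) + 42 = 1012 + 42 = 1054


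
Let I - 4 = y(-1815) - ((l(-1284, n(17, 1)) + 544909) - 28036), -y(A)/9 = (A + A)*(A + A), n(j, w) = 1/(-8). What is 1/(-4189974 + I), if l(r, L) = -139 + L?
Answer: -8/986390431 ≈ -8.1104e-9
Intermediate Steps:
n(j, w) = -⅛
y(A) = -36*A² (y(A) = -9*(A + A)*(A + A) = -9*2*A*2*A = -36*A²)
I = -952870639/8 (I = 4 + (-36*(-1815)² - (((-139 - ⅛) + 544909) - 28036)) = 4 + (-36*3294225 - ((-1113/8 + 544909) - 28036)) = 4 + (-118592100 - (4358159/8 - 28036)) = 4 + (-118592100 - 1*4133871/8) = 4 + (-118592100 - 4133871/8) = 4 - 952870671/8 = -952870639/8 ≈ -1.1911e+8)
1/(-4189974 + I) = 1/(-4189974 - 952870639/8) = 1/(-986390431/8) = -8/986390431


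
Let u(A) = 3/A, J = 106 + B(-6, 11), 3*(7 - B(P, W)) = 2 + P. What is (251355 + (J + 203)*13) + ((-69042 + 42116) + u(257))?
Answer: 176215400/771 ≈ 2.2855e+5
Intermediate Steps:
B(P, W) = 19/3 - P/3 (B(P, W) = 7 - (2 + P)/3 = 7 + (-⅔ - P/3) = 19/3 - P/3)
J = 343/3 (J = 106 + (19/3 - ⅓*(-6)) = 106 + (19/3 + 2) = 106 + 25/3 = 343/3 ≈ 114.33)
(251355 + (J + 203)*13) + ((-69042 + 42116) + u(257)) = (251355 + (343/3 + 203)*13) + ((-69042 + 42116) + 3/257) = (251355 + (952/3)*13) + (-26926 + 3*(1/257)) = (251355 + 12376/3) + (-26926 + 3/257) = 766441/3 - 6919979/257 = 176215400/771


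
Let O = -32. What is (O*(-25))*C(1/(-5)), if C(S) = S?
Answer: -160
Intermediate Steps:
(O*(-25))*C(1/(-5)) = -32*(-25)/(-5) = 800*(-1/5) = -160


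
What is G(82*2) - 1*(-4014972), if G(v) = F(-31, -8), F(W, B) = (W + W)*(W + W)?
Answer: 4018816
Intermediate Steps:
F(W, B) = 4*W² (F(W, B) = (2*W)*(2*W) = 4*W²)
G(v) = 3844 (G(v) = 4*(-31)² = 4*961 = 3844)
G(82*2) - 1*(-4014972) = 3844 - 1*(-4014972) = 3844 + 4014972 = 4018816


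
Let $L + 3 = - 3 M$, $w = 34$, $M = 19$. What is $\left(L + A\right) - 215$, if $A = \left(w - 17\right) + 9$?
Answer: $-249$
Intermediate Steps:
$A = 26$ ($A = \left(34 - 17\right) + 9 = 17 + 9 = 26$)
$L = -60$ ($L = -3 - 57 = -60$)
$\left(L + A\right) - 215 = \left(-60 + 26\right) - 215 = -34 - 215 = -249$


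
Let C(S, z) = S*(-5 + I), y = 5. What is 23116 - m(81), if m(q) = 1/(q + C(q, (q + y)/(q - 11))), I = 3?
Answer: 1872397/81 ≈ 23116.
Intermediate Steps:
C(S, z) = -2*S (C(S, z) = S*(-5 + 3) = S*(-2) = -2*S)
m(q) = -1/q (m(q) = 1/(q - 2*q) = 1/(-q) = -1/q)
23116 - m(81) = 23116 - (-1)/81 = 23116 - 1*(-1/81) = 23116 + 1/81 = 1872397/81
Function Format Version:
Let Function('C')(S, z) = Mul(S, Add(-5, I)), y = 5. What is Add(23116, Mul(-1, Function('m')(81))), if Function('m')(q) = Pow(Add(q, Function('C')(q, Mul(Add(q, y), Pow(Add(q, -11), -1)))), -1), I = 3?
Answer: Rational(1872397, 81) ≈ 23116.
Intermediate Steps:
Function('C')(S, z) = Mul(-2, S) (Function('C')(S, z) = Mul(S, Add(-5, 3)) = Mul(S, -2) = Mul(-2, S))
Function('m')(q) = Mul(-1, Pow(q, -1)) (Function('m')(q) = Pow(Add(q, Mul(-2, q)), -1) = Pow(Mul(-1, q), -1) = Mul(-1, Pow(q, -1)))
Add(23116, Mul(-1, Function('m')(81))) = Add(23116, Mul(-1, Mul(-1, Pow(81, -1)))) = Add(23116, Mul(-1, Mul(-1, Rational(1, 81)))) = Add(23116, Mul(-1, Rational(-1, 81))) = Add(23116, Rational(1, 81)) = Rational(1872397, 81)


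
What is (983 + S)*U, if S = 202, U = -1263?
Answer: -1496655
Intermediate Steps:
(983 + S)*U = (983 + 202)*(-1263) = 1185*(-1263) = -1496655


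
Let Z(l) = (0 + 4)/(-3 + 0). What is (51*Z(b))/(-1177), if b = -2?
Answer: 68/1177 ≈ 0.057774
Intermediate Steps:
Z(l) = -4/3 (Z(l) = 4/(-3) = 4*(-⅓) = -4/3)
(51*Z(b))/(-1177) = (51*(-4/3))/(-1177) = -68*(-1/1177) = 68/1177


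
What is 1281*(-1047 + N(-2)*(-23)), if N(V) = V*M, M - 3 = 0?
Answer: -1164429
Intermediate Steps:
M = 3 (M = 3 + 0 = 3)
N(V) = 3*V (N(V) = V*3 = 3*V)
1281*(-1047 + N(-2)*(-23)) = 1281*(-1047 + (3*(-2))*(-23)) = 1281*(-1047 - 6*(-23)) = 1281*(-1047 + 138) = 1281*(-909) = -1164429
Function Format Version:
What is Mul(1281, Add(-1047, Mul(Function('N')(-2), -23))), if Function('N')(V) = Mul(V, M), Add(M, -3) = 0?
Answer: -1164429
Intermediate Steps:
M = 3 (M = Add(3, 0) = 3)
Function('N')(V) = Mul(3, V) (Function('N')(V) = Mul(V, 3) = Mul(3, V))
Mul(1281, Add(-1047, Mul(Function('N')(-2), -23))) = Mul(1281, Add(-1047, Mul(Mul(3, -2), -23))) = Mul(1281, Add(-1047, Mul(-6, -23))) = Mul(1281, Add(-1047, 138)) = Mul(1281, -909) = -1164429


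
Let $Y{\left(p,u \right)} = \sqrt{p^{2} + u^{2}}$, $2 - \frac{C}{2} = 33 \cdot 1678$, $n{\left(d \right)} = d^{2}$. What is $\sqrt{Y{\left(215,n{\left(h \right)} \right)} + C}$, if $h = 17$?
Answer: $\sqrt{-110744 + \sqrt{129746}} \approx 332.24 i$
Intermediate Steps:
$C = -110744$ ($C = 4 - 2 \cdot 33 \cdot 1678 = 4 - 110748 = -110744$)
$\sqrt{Y{\left(215,n{\left(h \right)} \right)} + C} = \sqrt{\sqrt{215^{2} + \left(17^{2}\right)^{2}} - 110744} = \sqrt{\sqrt{46225 + 289^{2}} - 110744} = \sqrt{\sqrt{46225 + 83521} - 110744} = \sqrt{\sqrt{129746} - 110744} = \sqrt{-110744 + \sqrt{129746}}$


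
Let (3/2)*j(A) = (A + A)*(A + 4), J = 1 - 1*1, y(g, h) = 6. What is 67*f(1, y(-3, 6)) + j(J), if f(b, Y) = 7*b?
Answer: 469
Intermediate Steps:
J = 0 (J = 1 - 1 = 0)
j(A) = 4*A*(4 + A)/3 (j(A) = 2*((A + A)*(A + 4))/3 = 2*((2*A)*(4 + A))/3 = 2*(2*A*(4 + A))/3 = 4*A*(4 + A)/3)
67*f(1, y(-3, 6)) + j(J) = 67*(7*1) + (4/3)*0*(4 + 0) = 67*7 + (4/3)*0*4 = 469 + 0 = 469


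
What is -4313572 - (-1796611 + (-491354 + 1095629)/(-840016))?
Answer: -2114286907101/840016 ≈ -2.5170e+6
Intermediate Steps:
-4313572 - (-1796611 + (-491354 + 1095629)/(-840016)) = -4313572 - (-1796611 + 604275*(-1/840016)) = -4313572 - (-1796611 - 604275/840016) = -4313572 - 1*(-1509182590051/840016) = -4313572 + 1509182590051/840016 = -2114286907101/840016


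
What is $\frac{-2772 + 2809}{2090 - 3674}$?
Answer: $- \frac{37}{1584} \approx -0.023359$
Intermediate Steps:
$\frac{-2772 + 2809}{2090 - 3674} = \frac{37}{-1584} = 37 \left(- \frac{1}{1584}\right) = - \frac{37}{1584}$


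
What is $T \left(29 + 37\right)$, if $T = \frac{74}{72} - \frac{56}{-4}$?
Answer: $\frac{5951}{6} \approx 991.83$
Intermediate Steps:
$T = \frac{541}{36}$ ($T = 74 \cdot \frac{1}{72} - -14 = \frac{37}{36} + 14 = \frac{541}{36} \approx 15.028$)
$T \left(29 + 37\right) = \frac{541 \left(29 + 37\right)}{36} = \frac{541}{36} \cdot 66 = \frac{5951}{6}$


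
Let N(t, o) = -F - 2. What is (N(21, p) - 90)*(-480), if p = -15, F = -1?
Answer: 43680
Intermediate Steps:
N(t, o) = -1 (N(t, o) = -1*(-1) - 2 = 1 - 2 = -1)
(N(21, p) - 90)*(-480) = (-1 - 90)*(-480) = -91*(-480) = 43680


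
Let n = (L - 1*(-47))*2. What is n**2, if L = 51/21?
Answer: 478864/49 ≈ 9772.7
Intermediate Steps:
L = 17/7 (L = 51*(1/21) = 17/7 ≈ 2.4286)
n = 692/7 (n = (17/7 - 1*(-47))*2 = (17/7 + 47)*2 = (346/7)*2 = 692/7 ≈ 98.857)
n**2 = (692/7)**2 = 478864/49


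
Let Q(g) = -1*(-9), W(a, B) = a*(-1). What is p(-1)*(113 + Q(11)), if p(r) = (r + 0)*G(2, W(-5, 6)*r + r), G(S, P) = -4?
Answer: 488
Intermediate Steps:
W(a, B) = -a
Q(g) = 9
p(r) = -4*r (p(r) = (r + 0)*(-4) = r*(-4) = -4*r)
p(-1)*(113 + Q(11)) = (-4*(-1))*(113 + 9) = 4*122 = 488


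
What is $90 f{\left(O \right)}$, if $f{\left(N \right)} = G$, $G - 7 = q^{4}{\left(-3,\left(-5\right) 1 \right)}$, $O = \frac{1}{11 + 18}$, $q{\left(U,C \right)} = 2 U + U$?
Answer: $591120$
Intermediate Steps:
$q{\left(U,C \right)} = 3 U$
$O = \frac{1}{29} \approx 0.034483$
$G = 6568$ ($G = 7 + \left(3 \left(-3\right)\right)^{4} = 7 + \left(-9\right)^{4} = 7 + 6561 = 6568$)
$f{\left(N \right)} = 6568$
$90 f{\left(O \right)} = 90 \cdot 6568 = 591120$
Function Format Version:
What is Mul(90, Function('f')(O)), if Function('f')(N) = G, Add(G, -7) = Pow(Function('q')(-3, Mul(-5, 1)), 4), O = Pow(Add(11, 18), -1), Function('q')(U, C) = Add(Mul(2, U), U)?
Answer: 591120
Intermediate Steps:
Function('q')(U, C) = Mul(3, U)
O = Rational(1, 29) (O = Pow(29, -1) = Rational(1, 29) ≈ 0.034483)
G = 6568 (G = Add(7, Pow(Mul(3, -3), 4)) = Add(7, Pow(-9, 4)) = Add(7, 6561) = 6568)
Function('f')(N) = 6568
Mul(90, Function('f')(O)) = Mul(90, 6568) = 591120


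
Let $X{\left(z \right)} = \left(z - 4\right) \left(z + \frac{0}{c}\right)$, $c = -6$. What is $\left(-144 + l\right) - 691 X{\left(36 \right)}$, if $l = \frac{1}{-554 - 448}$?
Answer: $- \frac{797768353}{1002} \approx -7.9618 \cdot 10^{5}$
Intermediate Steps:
$l = - \frac{1}{1002}$ ($l = \frac{1}{-1002} = - \frac{1}{1002} \approx -0.000998$)
$X{\left(z \right)} = z \left(-4 + z\right)$ ($X{\left(z \right)} = \left(z - 4\right) \left(z + \frac{0}{-6}\right) = \left(-4 + z\right) \left(z + 0 \left(- \frac{1}{6}\right)\right) = \left(-4 + z\right) \left(z + 0\right) = \left(-4 + z\right) z = z \left(-4 + z\right)$)
$\left(-144 + l\right) - 691 X{\left(36 \right)} = \left(-144 - \frac{1}{1002}\right) - 691 \cdot 36 \left(-4 + 36\right) = - \frac{144289}{1002} - 691 \cdot 36 \cdot 32 = - \frac{144289}{1002} - 796032 = - \frac{797768353}{1002}$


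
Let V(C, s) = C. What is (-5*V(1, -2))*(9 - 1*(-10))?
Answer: -95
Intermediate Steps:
(-5*V(1, -2))*(9 - 1*(-10)) = (-5*1)*(9 - 1*(-10)) = -5*(9 + 10) = -5*19 = -95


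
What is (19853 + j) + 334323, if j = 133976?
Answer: 488152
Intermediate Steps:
(19853 + j) + 334323 = (19853 + 133976) + 334323 = 153829 + 334323 = 488152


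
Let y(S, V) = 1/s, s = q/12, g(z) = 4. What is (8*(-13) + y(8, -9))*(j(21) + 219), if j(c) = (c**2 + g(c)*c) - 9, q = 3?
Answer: -73500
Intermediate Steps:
j(c) = -9 + c**2 + 4*c (j(c) = (c**2 + 4*c) - 9 = -9 + c**2 + 4*c)
s = 1/4 (s = 3/12 = 3*(1/12) = 1/4 ≈ 0.25000)
y(S, V) = 4 (y(S, V) = 1/(1/4) = 4)
(8*(-13) + y(8, -9))*(j(21) + 219) = (8*(-13) + 4)*((-9 + 21**2 + 4*21) + 219) = (-104 + 4)*((-9 + 441 + 84) + 219) = -100*(516 + 219) = -100*735 = -73500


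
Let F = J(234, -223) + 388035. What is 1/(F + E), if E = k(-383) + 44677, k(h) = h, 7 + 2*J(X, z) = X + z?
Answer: 1/432331 ≈ 2.3130e-6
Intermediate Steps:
J(X, z) = -7/2 + X/2 + z/2 (J(X, z) = -7/2 + (X + z)/2 = -7/2 + (X/2 + z/2) = -7/2 + X/2 + z/2)
F = 388037 (F = (-7/2 + (½)*234 + (½)*(-223)) + 388035 = (-7/2 + 117 - 223/2) + 388035 = 2 + 388035 = 388037)
E = 44294 (E = -383 + 44677 = 44294)
1/(F + E) = 1/(388037 + 44294) = 1/432331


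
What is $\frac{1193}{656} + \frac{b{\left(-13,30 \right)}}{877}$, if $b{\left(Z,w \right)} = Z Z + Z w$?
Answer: $\frac{901285}{575312} \approx 1.5666$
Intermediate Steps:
$b{\left(Z,w \right)} = Z^{2} + Z w$
$\frac{1193}{656} + \frac{b{\left(-13,30 \right)}}{877} = \frac{1193}{656} + \frac{\left(-13\right) \left(-13 + 30\right)}{877} = 1193 \cdot \frac{1}{656} + \left(-13\right) 17 \cdot \frac{1}{877} = \frac{1193}{656} - \frac{221}{877} = \frac{901285}{575312}$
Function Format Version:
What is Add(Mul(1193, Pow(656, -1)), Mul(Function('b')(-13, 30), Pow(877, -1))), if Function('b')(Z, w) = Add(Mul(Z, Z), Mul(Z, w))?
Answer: Rational(901285, 575312) ≈ 1.5666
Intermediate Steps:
Function('b')(Z, w) = Add(Pow(Z, 2), Mul(Z, w))
Add(Mul(1193, Pow(656, -1)), Mul(Function('b')(-13, 30), Pow(877, -1))) = Add(Mul(1193, Pow(656, -1)), Mul(Mul(-13, Add(-13, 30)), Pow(877, -1))) = Add(Mul(1193, Rational(1, 656)), Mul(Mul(-13, 17), Rational(1, 877))) = Add(Rational(1193, 656), Mul(-221, Rational(1, 877))) = Add(Rational(1193, 656), Rational(-221, 877)) = Rational(901285, 575312)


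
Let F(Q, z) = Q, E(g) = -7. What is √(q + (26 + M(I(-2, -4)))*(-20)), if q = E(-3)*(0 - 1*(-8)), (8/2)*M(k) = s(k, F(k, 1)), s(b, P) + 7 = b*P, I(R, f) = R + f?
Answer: I*√721 ≈ 26.851*I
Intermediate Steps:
s(b, P) = -7 + P*b (s(b, P) = -7 + b*P = -7 + P*b)
M(k) = -7/4 + k²/4 (M(k) = (-7 + k*k)/4 = (-7 + k²)/4 = -7/4 + k²/4)
q = -56 (q = -7*(0 - 1*(-8)) = -7*(0 + 8) = -7*8 = -56)
√(q + (26 + M(I(-2, -4)))*(-20)) = √(-56 + (26 + (-7/4 + (-2 - 4)²/4))*(-20)) = √(-56 + (26 + (-7/4 + (¼)*(-6)²))*(-20)) = √(-56 + (26 + (-7/4 + (¼)*36))*(-20)) = √(-56 + (26 + (-7/4 + 9))*(-20)) = √(-56 + (26 + 29/4)*(-20)) = √(-56 + (133/4)*(-20)) = √(-56 - 665) = √(-721) = I*√721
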